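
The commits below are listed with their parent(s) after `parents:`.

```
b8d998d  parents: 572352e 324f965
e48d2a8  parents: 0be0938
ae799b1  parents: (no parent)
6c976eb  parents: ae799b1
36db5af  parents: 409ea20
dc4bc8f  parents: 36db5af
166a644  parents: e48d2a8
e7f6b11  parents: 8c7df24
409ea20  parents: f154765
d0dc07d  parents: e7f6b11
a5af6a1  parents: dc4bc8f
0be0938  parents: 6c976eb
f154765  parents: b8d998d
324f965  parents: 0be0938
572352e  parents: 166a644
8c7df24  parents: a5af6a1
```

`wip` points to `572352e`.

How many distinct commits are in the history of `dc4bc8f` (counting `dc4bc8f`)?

Walking parent pointers from dc4bc8f: reachable set = {0be0938, 166a644, 324f965, 36db5af, 409ea20, 572352e, 6c976eb, ae799b1, b8d998d, dc4bc8f, e48d2a8, f154765}.
That is 12 commits.

12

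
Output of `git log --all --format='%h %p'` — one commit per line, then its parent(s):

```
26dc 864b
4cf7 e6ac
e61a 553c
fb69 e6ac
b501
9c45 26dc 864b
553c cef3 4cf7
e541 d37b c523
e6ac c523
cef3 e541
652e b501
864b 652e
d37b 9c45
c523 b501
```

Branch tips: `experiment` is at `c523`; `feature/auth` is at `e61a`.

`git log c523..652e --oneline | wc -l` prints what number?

Reachable from 652e: {652e, b501}.
Reachable from c523: {b501, c523}.
In 652e's history but not c523's: {652e} — 1 commit.

1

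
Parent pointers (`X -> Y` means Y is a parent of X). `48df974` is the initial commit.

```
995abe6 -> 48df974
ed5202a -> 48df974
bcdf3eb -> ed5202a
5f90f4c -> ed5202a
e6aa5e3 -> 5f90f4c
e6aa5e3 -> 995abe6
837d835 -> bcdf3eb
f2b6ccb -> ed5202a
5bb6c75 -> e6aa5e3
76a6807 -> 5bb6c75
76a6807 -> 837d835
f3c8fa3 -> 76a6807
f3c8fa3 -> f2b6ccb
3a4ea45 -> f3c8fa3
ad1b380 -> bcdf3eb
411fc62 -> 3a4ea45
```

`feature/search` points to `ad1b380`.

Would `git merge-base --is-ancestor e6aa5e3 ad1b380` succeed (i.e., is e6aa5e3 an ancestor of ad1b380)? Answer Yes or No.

No

Ancestors of ad1b380: {48df974, ad1b380, bcdf3eb, ed5202a}.
e6aa5e3 is not in that set, so it is not an ancestor of ad1b380.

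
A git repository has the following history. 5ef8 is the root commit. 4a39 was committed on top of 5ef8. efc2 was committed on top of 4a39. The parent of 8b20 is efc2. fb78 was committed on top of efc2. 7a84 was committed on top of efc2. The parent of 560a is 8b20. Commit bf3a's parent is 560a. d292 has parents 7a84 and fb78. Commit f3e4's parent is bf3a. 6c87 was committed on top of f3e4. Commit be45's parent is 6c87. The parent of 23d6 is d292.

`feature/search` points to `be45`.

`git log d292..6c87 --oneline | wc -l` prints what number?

Reachable from 6c87: {4a39, 560a, 5ef8, 6c87, 8b20, bf3a, efc2, f3e4}.
Reachable from d292: {4a39, 5ef8, 7a84, d292, efc2, fb78}.
In 6c87's history but not d292's: {560a, 6c87, 8b20, bf3a, f3e4} — 5 commits.

5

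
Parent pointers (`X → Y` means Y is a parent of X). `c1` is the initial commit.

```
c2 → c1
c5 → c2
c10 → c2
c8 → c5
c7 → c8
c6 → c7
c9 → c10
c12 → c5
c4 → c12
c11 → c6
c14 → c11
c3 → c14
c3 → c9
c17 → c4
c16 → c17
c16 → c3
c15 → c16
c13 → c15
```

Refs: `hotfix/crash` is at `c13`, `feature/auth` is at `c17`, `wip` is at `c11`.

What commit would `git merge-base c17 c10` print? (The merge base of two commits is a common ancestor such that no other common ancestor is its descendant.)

c2

Ancestors of c17: {c1, c12, c17, c2, c4, c5}.
Ancestors of c10: {c1, c10, c2}.
Common ancestors: {c1, c2}.
Among these, c2 is not an ancestor of any other common ancestor — it is the merge base.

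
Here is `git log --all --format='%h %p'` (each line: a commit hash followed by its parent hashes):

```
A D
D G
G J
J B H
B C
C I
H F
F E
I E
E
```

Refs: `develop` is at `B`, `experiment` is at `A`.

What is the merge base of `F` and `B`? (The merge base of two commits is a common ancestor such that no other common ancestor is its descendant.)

Ancestors of F: {E, F}.
Ancestors of B: {B, C, E, I}.
Common ancestors: {E}.
The only common ancestor is E, so it is the merge base.

E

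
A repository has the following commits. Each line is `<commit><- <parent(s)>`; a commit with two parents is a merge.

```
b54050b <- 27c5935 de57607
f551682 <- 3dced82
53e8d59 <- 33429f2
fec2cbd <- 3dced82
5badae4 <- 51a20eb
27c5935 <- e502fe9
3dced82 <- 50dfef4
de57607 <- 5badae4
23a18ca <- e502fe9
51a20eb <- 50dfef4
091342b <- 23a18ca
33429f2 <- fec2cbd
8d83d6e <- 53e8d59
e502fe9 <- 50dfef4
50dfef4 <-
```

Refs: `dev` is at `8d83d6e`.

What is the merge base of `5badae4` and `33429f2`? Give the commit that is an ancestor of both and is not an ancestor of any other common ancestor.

Ancestors of 5badae4: {50dfef4, 51a20eb, 5badae4}.
Ancestors of 33429f2: {33429f2, 3dced82, 50dfef4, fec2cbd}.
Common ancestors: {50dfef4}.
The only common ancestor is 50dfef4, so it is the merge base.

50dfef4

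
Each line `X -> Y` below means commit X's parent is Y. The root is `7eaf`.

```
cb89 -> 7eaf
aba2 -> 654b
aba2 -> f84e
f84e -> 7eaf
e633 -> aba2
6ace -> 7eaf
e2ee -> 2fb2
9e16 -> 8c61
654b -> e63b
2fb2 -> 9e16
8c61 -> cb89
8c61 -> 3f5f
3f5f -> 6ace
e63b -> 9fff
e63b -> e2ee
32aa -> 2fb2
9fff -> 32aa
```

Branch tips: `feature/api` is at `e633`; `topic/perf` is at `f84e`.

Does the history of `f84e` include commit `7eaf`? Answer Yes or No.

Yes

Ancestors of f84e (commits reachable by following parents): {7eaf, f84e}.
7eaf is in that set, so it is an ancestor of f84e.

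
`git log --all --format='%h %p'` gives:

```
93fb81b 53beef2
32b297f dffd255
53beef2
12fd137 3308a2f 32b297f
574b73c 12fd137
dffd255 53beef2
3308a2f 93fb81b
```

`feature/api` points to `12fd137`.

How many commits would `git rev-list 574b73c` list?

Walking parent pointers from 574b73c: reachable set = {12fd137, 32b297f, 3308a2f, 53beef2, 574b73c, 93fb81b, dffd255}.
That is 7 commits.

7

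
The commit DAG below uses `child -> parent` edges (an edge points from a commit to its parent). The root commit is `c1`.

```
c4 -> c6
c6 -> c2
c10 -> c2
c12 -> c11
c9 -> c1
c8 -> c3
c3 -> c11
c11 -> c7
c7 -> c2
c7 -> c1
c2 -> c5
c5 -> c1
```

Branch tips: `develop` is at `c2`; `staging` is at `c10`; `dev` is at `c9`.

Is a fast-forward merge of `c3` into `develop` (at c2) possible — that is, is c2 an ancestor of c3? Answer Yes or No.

Yes

A fast-forward from c2 to c3 is possible iff c2 is an ancestor of c3.
Ancestors of c3: {c1, c11, c2, c3, c5, c7}.
c2 is among them, so fast-forward is possible.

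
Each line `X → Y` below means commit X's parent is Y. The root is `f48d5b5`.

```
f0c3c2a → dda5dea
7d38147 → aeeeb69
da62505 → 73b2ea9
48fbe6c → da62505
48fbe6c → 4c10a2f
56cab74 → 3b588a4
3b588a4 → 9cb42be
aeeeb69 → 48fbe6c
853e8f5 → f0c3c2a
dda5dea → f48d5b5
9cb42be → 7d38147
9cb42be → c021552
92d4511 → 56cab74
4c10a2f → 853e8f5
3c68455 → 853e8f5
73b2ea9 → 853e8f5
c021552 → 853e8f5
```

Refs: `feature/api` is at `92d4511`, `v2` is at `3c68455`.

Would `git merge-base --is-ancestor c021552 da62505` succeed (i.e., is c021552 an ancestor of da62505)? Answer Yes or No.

No

Ancestors of da62505: {73b2ea9, 853e8f5, da62505, dda5dea, f0c3c2a, f48d5b5}.
c021552 is not in that set, so it is not an ancestor of da62505.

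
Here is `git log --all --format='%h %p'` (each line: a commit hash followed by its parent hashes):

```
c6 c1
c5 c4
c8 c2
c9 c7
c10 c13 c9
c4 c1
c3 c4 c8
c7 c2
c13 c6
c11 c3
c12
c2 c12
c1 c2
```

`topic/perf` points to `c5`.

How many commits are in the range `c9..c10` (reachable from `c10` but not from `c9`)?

4

Reachable from c10: {c1, c10, c12, c13, c2, c6, c7, c9}.
Reachable from c9: {c12, c2, c7, c9}.
In c10's history but not c9's: {c1, c10, c13, c6} — 4 commits.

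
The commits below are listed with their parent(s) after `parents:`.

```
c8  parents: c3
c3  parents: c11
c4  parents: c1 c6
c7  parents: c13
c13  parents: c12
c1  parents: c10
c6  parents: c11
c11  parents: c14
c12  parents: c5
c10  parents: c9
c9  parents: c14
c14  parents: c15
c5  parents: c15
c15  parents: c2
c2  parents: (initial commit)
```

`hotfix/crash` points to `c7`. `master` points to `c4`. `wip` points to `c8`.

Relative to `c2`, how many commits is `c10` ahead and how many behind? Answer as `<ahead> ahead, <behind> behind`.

4 ahead, 0 behind

Reachable from c10: {c10, c14, c15, c2, c9}.
Reachable from c2: {c2}.
Only in c10's history (ahead): {c10, c14, c15, c9} — 4.
Only in c2's history (behind): {} — 0.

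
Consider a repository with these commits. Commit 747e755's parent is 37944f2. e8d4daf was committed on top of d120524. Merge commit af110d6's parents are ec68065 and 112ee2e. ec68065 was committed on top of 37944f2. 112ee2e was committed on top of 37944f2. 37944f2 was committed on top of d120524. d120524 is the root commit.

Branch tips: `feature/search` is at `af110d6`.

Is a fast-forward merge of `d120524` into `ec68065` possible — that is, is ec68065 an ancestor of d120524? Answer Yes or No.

A fast-forward from ec68065 to d120524 is possible iff ec68065 is an ancestor of d120524.
Ancestors of d120524: {d120524}.
ec68065 is not among them, so fast-forward is not possible.

No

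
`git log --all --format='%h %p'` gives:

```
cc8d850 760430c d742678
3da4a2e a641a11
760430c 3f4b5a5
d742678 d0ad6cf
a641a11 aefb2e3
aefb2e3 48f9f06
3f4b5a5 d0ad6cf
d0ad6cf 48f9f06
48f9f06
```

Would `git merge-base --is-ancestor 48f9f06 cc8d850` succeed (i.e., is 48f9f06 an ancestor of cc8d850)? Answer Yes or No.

Yes

Ancestors of cc8d850 (commits reachable by following parents): {3f4b5a5, 48f9f06, 760430c, cc8d850, d0ad6cf, d742678}.
48f9f06 is in that set, so it is an ancestor of cc8d850.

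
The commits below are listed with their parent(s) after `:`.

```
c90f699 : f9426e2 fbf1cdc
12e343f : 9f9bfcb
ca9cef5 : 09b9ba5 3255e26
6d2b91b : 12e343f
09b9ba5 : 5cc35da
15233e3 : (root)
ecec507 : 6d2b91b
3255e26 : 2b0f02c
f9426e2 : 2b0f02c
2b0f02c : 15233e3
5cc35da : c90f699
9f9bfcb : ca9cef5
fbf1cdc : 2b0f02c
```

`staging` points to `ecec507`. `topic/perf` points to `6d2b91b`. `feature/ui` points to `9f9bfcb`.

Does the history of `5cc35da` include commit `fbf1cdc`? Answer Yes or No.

Yes

Ancestors of 5cc35da (commits reachable by following parents): {15233e3, 2b0f02c, 5cc35da, c90f699, f9426e2, fbf1cdc}.
fbf1cdc is in that set, so it is an ancestor of 5cc35da.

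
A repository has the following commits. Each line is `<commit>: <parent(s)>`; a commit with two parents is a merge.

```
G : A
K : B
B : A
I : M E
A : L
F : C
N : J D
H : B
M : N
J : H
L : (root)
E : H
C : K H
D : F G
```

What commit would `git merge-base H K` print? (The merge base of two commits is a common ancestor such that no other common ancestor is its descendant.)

Ancestors of H: {A, B, H, L}.
Ancestors of K: {A, B, K, L}.
Common ancestors: {A, B, L}.
Among these, B is not an ancestor of any other common ancestor — it is the merge base.

B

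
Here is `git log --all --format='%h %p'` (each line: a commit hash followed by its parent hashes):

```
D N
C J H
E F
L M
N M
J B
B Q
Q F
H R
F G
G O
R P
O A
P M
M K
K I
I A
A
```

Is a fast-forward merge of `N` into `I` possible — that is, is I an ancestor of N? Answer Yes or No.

Yes

A fast-forward from I to N is possible iff I is an ancestor of N.
Ancestors of N: {A, I, K, M, N}.
I is among them, so fast-forward is possible.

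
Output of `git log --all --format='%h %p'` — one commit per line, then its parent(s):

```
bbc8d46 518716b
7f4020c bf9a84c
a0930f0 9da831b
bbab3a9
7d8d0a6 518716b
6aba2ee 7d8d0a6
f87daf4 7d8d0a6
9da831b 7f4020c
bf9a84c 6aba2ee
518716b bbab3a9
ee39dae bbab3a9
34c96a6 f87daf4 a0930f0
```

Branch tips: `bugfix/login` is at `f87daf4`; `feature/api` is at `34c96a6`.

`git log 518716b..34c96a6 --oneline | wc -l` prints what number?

Reachable from 34c96a6: {34c96a6, 518716b, 6aba2ee, 7d8d0a6, 7f4020c, 9da831b, a0930f0, bbab3a9, bf9a84c, f87daf4}.
Reachable from 518716b: {518716b, bbab3a9}.
In 34c96a6's history but not 518716b's: {34c96a6, 6aba2ee, 7d8d0a6, 7f4020c, 9da831b, a0930f0, bf9a84c, f87daf4} — 8 commits.

8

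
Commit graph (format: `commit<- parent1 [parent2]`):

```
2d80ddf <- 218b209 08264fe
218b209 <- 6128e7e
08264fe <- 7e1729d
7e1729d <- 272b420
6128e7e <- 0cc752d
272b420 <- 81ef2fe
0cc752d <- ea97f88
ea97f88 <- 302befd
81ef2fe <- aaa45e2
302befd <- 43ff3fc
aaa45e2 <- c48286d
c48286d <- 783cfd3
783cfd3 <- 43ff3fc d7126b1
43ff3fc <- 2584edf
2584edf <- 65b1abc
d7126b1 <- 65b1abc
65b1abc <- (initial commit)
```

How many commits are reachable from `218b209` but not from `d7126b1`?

7

Reachable from 218b209: {0cc752d, 218b209, 2584edf, 302befd, 43ff3fc, 6128e7e, 65b1abc, ea97f88}.
Reachable from d7126b1: {65b1abc, d7126b1}.
In 218b209's history but not d7126b1's: {0cc752d, 218b209, 2584edf, 302befd, 43ff3fc, 6128e7e, ea97f88} — 7 commits.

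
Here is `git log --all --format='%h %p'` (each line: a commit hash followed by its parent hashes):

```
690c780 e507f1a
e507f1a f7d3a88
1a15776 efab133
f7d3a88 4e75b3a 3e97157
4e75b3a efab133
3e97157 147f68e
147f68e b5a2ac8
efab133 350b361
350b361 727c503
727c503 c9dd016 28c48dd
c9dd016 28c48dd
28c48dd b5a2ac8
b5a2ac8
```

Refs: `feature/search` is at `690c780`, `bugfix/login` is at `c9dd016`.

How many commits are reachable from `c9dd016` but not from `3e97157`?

2

Reachable from c9dd016: {28c48dd, b5a2ac8, c9dd016}.
Reachable from 3e97157: {147f68e, 3e97157, b5a2ac8}.
In c9dd016's history but not 3e97157's: {28c48dd, c9dd016} — 2 commits.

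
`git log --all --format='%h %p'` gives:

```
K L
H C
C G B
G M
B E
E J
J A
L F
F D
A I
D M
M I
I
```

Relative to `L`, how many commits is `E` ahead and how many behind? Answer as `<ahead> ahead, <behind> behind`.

Reachable from E: {A, E, I, J}.
Reachable from L: {D, F, I, L, M}.
Only in E's history (ahead): {A, E, J} — 3.
Only in L's history (behind): {D, F, L, M} — 4.

3 ahead, 4 behind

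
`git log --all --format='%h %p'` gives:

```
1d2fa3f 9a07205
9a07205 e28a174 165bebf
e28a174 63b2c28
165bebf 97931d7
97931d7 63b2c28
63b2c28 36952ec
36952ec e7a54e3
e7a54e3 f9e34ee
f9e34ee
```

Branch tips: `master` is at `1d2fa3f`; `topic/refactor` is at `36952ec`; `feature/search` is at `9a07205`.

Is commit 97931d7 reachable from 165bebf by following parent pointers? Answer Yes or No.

Ancestors of 165bebf (commits reachable by following parents): {165bebf, 36952ec, 63b2c28, 97931d7, e7a54e3, f9e34ee}.
97931d7 is in that set, so it is an ancestor of 165bebf.

Yes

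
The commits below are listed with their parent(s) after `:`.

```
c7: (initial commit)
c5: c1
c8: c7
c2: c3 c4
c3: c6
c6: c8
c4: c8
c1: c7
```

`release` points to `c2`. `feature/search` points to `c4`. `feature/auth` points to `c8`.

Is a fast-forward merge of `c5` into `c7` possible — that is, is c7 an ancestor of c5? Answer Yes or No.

Yes

A fast-forward from c7 to c5 is possible iff c7 is an ancestor of c5.
Ancestors of c5: {c1, c5, c7}.
c7 is among them, so fast-forward is possible.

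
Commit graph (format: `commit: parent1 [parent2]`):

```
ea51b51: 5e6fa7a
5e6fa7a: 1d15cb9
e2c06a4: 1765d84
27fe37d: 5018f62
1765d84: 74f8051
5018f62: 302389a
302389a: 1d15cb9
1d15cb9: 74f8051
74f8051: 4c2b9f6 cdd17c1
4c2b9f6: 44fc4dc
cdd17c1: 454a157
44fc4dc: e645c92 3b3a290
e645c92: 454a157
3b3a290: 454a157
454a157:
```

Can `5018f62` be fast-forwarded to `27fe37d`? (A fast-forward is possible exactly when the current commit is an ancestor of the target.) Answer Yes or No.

Yes

A fast-forward from 5018f62 to 27fe37d is possible iff 5018f62 is an ancestor of 27fe37d.
Ancestors of 27fe37d: {1d15cb9, 27fe37d, 302389a, 3b3a290, 44fc4dc, 454a157, 4c2b9f6, 5018f62, 74f8051, cdd17c1, e645c92}.
5018f62 is among them, so fast-forward is possible.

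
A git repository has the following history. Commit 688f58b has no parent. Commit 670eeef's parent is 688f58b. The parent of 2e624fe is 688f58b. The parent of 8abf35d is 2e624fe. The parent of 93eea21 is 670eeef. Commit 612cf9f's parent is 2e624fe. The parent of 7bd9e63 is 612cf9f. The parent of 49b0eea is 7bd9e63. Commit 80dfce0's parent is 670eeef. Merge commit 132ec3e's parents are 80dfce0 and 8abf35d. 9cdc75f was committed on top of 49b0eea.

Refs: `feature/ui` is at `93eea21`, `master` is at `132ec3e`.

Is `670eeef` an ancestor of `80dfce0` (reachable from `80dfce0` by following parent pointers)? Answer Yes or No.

Ancestors of 80dfce0 (commits reachable by following parents): {670eeef, 688f58b, 80dfce0}.
670eeef is in that set, so it is an ancestor of 80dfce0.

Yes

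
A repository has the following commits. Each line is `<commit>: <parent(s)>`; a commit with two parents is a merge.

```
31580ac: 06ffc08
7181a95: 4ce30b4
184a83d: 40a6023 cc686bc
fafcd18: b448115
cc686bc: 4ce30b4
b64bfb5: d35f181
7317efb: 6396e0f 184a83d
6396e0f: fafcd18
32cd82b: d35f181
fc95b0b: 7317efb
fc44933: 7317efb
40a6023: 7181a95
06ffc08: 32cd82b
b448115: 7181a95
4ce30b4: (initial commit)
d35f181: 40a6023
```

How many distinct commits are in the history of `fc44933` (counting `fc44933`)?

Walking parent pointers from fc44933: reachable set = {184a83d, 40a6023, 4ce30b4, 6396e0f, 7181a95, 7317efb, b448115, cc686bc, fafcd18, fc44933}.
That is 10 commits.

10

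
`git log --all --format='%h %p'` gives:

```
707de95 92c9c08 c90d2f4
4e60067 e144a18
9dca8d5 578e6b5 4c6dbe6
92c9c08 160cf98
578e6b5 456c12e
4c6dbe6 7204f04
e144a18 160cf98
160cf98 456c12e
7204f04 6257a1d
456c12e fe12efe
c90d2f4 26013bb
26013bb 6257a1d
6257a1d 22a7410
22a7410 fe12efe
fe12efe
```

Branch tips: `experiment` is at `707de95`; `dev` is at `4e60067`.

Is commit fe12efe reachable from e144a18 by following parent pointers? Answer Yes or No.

Ancestors of e144a18 (commits reachable by following parents): {160cf98, 456c12e, e144a18, fe12efe}.
fe12efe is in that set, so it is an ancestor of e144a18.

Yes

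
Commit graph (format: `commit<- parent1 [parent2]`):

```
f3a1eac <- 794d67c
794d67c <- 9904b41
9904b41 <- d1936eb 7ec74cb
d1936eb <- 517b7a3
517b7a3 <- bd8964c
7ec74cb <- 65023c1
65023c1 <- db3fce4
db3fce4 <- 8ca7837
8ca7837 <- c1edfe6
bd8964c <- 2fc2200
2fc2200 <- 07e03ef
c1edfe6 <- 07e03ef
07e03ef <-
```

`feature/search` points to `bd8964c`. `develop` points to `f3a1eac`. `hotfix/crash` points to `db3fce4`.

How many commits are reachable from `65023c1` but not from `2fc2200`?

4

Reachable from 65023c1: {07e03ef, 65023c1, 8ca7837, c1edfe6, db3fce4}.
Reachable from 2fc2200: {07e03ef, 2fc2200}.
In 65023c1's history but not 2fc2200's: {65023c1, 8ca7837, c1edfe6, db3fce4} — 4 commits.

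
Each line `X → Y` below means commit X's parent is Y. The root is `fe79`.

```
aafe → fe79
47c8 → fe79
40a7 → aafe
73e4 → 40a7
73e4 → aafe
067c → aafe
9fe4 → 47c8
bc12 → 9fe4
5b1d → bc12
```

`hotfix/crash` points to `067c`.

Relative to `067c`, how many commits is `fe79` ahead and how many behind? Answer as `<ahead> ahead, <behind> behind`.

0 ahead, 2 behind

Reachable from fe79: {fe79}.
Reachable from 067c: {067c, aafe, fe79}.
Only in fe79's history (ahead): {} — 0.
Only in 067c's history (behind): {067c, aafe} — 2.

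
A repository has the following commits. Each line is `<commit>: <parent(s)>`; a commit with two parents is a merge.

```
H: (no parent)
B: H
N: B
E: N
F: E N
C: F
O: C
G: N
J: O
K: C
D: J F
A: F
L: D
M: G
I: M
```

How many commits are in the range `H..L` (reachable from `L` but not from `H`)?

9

Reachable from L: {B, C, D, E, F, H, J, L, N, O}.
Reachable from H: {H}.
In L's history but not H's: {B, C, D, E, F, J, L, N, O} — 9 commits.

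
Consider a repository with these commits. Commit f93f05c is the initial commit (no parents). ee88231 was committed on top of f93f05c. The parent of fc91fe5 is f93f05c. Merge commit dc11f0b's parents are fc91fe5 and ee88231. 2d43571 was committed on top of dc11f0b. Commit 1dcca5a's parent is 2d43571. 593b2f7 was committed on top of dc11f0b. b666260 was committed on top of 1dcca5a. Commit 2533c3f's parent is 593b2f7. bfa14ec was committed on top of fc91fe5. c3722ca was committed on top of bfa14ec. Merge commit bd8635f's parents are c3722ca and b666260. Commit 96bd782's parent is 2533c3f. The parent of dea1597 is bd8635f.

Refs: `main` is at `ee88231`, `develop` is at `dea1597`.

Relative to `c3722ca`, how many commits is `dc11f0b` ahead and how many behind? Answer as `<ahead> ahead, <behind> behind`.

2 ahead, 2 behind

Reachable from dc11f0b: {dc11f0b, ee88231, f93f05c, fc91fe5}.
Reachable from c3722ca: {bfa14ec, c3722ca, f93f05c, fc91fe5}.
Only in dc11f0b's history (ahead): {dc11f0b, ee88231} — 2.
Only in c3722ca's history (behind): {bfa14ec, c3722ca} — 2.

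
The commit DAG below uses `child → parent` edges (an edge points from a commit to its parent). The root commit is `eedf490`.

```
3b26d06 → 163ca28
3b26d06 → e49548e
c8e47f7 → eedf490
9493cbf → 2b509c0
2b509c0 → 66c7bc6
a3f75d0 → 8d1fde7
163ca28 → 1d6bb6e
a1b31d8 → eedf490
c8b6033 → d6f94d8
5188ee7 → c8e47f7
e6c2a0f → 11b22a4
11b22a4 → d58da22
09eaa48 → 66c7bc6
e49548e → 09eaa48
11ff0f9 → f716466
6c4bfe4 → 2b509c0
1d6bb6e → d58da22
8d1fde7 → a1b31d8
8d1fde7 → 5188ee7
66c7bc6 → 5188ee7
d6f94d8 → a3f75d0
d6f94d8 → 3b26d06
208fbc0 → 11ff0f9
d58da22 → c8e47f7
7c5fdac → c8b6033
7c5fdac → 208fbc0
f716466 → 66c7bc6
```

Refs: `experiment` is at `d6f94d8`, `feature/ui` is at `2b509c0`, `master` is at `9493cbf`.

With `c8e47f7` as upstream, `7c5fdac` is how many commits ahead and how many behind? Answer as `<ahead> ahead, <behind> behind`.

Reachable from 7c5fdac: {09eaa48, 11ff0f9, 163ca28, 1d6bb6e, 208fbc0, 3b26d06, 5188ee7, 66c7bc6, 7c5fdac, 8d1fde7, a1b31d8, a3f75d0, c8b6033, c8e47f7, d58da22, d6f94d8, e49548e, eedf490, f716466}.
Reachable from c8e47f7: {c8e47f7, eedf490}.
Only in 7c5fdac's history (ahead): {09eaa48, 11ff0f9, 163ca28, 1d6bb6e, 208fbc0, 3b26d06, 5188ee7, 66c7bc6, 7c5fdac, 8d1fde7, a1b31d8, a3f75d0, c8b6033, d58da22, d6f94d8, e49548e, f716466} — 17.
Only in c8e47f7's history (behind): {} — 0.

17 ahead, 0 behind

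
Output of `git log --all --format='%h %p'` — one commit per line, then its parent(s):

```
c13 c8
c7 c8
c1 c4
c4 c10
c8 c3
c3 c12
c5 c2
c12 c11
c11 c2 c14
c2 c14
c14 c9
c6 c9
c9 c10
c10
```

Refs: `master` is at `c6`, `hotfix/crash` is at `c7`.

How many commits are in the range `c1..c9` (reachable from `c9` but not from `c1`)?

1

Reachable from c9: {c10, c9}.
Reachable from c1: {c1, c10, c4}.
In c9's history but not c1's: {c9} — 1 commit.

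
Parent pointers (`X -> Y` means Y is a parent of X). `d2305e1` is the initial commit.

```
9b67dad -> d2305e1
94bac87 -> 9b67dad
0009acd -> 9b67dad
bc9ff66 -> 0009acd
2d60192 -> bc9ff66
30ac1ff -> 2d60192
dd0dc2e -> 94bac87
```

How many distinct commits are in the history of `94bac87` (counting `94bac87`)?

3

Walking parent pointers from 94bac87: reachable set = {94bac87, 9b67dad, d2305e1}.
That is 3 commits.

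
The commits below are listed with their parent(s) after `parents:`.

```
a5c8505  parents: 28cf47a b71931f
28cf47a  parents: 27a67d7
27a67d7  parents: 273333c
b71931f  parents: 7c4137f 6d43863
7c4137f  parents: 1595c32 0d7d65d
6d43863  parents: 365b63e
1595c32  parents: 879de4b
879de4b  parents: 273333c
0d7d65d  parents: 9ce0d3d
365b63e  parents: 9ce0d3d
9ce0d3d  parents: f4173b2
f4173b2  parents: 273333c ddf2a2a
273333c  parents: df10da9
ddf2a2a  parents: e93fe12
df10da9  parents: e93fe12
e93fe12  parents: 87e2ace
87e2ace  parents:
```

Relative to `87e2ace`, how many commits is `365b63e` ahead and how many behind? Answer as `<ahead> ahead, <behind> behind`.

7 ahead, 0 behind

Reachable from 365b63e: {273333c, 365b63e, 87e2ace, 9ce0d3d, ddf2a2a, df10da9, e93fe12, f4173b2}.
Reachable from 87e2ace: {87e2ace}.
Only in 365b63e's history (ahead): {273333c, 365b63e, 9ce0d3d, ddf2a2a, df10da9, e93fe12, f4173b2} — 7.
Only in 87e2ace's history (behind): {} — 0.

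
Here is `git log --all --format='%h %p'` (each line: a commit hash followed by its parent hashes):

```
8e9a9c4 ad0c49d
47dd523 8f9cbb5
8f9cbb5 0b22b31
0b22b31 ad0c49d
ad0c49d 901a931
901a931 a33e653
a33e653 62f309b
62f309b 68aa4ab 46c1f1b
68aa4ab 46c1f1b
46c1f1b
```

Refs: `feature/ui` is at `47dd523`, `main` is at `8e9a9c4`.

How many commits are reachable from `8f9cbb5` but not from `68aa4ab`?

6

Reachable from 8f9cbb5: {0b22b31, 46c1f1b, 62f309b, 68aa4ab, 8f9cbb5, 901a931, a33e653, ad0c49d}.
Reachable from 68aa4ab: {46c1f1b, 68aa4ab}.
In 8f9cbb5's history but not 68aa4ab's: {0b22b31, 62f309b, 8f9cbb5, 901a931, a33e653, ad0c49d} — 6 commits.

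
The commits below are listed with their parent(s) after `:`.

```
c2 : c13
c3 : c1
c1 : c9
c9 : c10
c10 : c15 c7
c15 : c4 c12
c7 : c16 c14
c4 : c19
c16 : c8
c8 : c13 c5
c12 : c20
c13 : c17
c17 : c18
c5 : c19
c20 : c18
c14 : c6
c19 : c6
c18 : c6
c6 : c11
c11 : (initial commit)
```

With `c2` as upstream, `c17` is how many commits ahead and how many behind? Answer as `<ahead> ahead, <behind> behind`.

Reachable from c17: {c11, c17, c18, c6}.
Reachable from c2: {c11, c13, c17, c18, c2, c6}.
Only in c17's history (ahead): {} — 0.
Only in c2's history (behind): {c13, c2} — 2.

0 ahead, 2 behind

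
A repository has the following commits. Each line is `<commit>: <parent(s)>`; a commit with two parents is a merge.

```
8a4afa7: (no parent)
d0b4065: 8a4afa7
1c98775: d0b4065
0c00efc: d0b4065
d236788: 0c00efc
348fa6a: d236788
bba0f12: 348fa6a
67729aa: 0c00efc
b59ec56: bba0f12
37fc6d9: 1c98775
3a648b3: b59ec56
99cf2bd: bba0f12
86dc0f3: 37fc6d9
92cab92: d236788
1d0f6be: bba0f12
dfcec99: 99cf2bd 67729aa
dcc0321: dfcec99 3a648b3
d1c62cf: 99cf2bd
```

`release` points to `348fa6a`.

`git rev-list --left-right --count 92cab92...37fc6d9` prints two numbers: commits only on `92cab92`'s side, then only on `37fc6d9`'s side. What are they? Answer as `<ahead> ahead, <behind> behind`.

Reachable from 92cab92: {0c00efc, 8a4afa7, 92cab92, d0b4065, d236788}.
Reachable from 37fc6d9: {1c98775, 37fc6d9, 8a4afa7, d0b4065}.
Only in 92cab92's history (ahead): {0c00efc, 92cab92, d236788} — 3.
Only in 37fc6d9's history (behind): {1c98775, 37fc6d9} — 2.

3 ahead, 2 behind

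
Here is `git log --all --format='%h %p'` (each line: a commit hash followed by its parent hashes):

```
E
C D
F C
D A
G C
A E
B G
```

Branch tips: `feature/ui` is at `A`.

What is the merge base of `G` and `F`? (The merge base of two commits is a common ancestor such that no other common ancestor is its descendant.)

Ancestors of G: {A, C, D, E, G}.
Ancestors of F: {A, C, D, E, F}.
Common ancestors: {A, C, D, E}.
Among these, C is not an ancestor of any other common ancestor — it is the merge base.

C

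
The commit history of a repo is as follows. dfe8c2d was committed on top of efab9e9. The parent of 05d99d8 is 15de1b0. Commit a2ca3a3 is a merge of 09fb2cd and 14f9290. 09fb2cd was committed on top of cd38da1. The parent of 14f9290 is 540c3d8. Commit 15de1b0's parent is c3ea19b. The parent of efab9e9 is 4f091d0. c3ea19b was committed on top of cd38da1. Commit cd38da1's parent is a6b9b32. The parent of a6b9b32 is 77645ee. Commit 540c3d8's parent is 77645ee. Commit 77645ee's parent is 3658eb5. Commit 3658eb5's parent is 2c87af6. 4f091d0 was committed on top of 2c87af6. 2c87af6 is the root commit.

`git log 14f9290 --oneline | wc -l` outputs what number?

Walking parent pointers from 14f9290: reachable set = {14f9290, 2c87af6, 3658eb5, 540c3d8, 77645ee}.
That is 5 commits.

5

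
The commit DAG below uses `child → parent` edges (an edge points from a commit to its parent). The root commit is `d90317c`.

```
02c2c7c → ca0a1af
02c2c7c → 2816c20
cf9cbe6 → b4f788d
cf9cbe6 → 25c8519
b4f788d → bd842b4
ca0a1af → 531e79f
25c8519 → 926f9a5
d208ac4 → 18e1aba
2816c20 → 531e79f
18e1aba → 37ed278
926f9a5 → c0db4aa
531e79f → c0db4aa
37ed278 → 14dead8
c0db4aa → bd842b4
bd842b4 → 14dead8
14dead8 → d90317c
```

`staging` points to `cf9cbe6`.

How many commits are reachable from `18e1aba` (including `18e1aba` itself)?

4

Walking parent pointers from 18e1aba: reachable set = {14dead8, 18e1aba, 37ed278, d90317c}.
That is 4 commits.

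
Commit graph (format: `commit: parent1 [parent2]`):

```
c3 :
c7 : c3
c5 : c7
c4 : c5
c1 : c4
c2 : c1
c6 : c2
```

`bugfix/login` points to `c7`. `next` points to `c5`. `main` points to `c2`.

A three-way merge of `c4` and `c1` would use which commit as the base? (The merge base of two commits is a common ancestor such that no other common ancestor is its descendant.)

Ancestors of c4: {c3, c4, c5, c7}.
Ancestors of c1: {c1, c3, c4, c5, c7}.
Common ancestors: {c3, c4, c5, c7}.
Among these, c4 is not an ancestor of any other common ancestor — it is the merge base.

c4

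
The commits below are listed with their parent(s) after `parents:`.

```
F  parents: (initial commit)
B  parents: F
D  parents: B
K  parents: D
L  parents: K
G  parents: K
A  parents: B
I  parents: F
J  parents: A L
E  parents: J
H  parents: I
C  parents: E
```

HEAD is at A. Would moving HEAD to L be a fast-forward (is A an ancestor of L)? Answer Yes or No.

No

A fast-forward from A to L is possible iff A is an ancestor of L.
Ancestors of L: {B, D, F, K, L}.
A is not among them, so fast-forward is not possible.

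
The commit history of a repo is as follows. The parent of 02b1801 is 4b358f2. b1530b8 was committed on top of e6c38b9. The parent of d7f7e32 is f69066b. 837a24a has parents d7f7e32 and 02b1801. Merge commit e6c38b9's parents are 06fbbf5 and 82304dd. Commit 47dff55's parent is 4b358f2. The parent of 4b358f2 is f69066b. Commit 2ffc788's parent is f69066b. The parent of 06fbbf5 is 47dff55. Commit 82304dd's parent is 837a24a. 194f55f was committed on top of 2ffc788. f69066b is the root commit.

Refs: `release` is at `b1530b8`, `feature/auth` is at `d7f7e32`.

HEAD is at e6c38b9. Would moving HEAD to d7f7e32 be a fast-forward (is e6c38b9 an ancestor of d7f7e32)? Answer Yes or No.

No

A fast-forward from e6c38b9 to d7f7e32 is possible iff e6c38b9 is an ancestor of d7f7e32.
Ancestors of d7f7e32: {d7f7e32, f69066b}.
e6c38b9 is not among them, so fast-forward is not possible.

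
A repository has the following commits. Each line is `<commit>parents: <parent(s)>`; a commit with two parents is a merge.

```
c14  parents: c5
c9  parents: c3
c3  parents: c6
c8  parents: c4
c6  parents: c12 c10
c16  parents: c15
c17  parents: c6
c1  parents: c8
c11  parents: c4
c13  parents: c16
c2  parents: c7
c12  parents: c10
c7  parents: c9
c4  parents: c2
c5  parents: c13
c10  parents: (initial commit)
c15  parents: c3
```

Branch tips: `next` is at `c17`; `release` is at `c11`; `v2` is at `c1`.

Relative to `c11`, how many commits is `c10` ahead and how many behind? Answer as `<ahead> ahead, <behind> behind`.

Reachable from c10: {c10}.
Reachable from c11: {c10, c11, c12, c2, c3, c4, c6, c7, c9}.
Only in c10's history (ahead): {} — 0.
Only in c11's history (behind): {c11, c12, c2, c3, c4, c6, c7, c9} — 8.

0 ahead, 8 behind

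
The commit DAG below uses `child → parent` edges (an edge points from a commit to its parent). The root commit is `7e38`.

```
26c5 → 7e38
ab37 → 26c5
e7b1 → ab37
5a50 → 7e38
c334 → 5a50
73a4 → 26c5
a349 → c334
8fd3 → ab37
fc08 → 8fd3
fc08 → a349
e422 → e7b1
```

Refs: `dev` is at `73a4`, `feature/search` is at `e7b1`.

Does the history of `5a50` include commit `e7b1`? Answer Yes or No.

Ancestors of 5a50: {5a50, 7e38}.
e7b1 is not in that set, so it is not an ancestor of 5a50.

No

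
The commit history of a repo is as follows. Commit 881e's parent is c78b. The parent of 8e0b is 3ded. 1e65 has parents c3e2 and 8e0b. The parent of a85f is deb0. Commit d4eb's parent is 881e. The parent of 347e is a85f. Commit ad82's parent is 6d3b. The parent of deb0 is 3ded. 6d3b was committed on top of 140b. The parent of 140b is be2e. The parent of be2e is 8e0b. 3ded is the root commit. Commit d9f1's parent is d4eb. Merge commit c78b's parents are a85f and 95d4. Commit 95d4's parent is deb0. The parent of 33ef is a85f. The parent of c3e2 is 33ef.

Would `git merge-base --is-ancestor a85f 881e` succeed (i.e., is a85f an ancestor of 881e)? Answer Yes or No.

Yes

Ancestors of 881e (commits reachable by following parents): {3ded, 881e, 95d4, a85f, c78b, deb0}.
a85f is in that set, so it is an ancestor of 881e.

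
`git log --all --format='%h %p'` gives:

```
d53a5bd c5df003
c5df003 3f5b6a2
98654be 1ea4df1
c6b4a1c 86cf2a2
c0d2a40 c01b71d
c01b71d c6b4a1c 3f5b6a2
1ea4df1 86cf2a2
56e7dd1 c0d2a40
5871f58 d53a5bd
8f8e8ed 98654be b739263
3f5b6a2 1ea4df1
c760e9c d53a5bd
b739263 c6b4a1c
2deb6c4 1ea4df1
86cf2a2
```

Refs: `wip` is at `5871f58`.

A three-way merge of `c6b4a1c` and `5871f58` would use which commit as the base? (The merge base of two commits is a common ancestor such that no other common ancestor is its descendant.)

Ancestors of c6b4a1c: {86cf2a2, c6b4a1c}.
Ancestors of 5871f58: {1ea4df1, 3f5b6a2, 5871f58, 86cf2a2, c5df003, d53a5bd}.
Common ancestors: {86cf2a2}.
The only common ancestor is 86cf2a2, so it is the merge base.

86cf2a2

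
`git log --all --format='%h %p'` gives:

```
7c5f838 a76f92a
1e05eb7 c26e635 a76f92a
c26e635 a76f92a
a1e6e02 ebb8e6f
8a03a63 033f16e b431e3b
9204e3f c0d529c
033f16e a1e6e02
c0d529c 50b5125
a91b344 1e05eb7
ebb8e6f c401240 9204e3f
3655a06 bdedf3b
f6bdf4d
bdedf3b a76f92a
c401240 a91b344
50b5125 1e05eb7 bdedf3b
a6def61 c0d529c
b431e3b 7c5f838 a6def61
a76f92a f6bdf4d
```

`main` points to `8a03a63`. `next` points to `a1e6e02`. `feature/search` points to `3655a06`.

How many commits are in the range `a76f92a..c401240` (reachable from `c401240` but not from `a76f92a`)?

Reachable from c401240: {1e05eb7, a76f92a, a91b344, c26e635, c401240, f6bdf4d}.
Reachable from a76f92a: {a76f92a, f6bdf4d}.
In c401240's history but not a76f92a's: {1e05eb7, a91b344, c26e635, c401240} — 4 commits.

4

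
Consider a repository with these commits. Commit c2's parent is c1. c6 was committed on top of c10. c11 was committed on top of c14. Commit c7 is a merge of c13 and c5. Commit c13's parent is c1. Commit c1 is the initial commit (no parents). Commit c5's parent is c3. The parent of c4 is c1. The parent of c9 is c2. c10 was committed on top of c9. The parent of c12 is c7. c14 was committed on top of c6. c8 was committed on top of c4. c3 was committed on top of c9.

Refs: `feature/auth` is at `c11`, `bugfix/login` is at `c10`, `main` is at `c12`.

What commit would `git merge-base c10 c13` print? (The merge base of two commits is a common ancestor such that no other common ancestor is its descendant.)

Ancestors of c10: {c1, c10, c2, c9}.
Ancestors of c13: {c1, c13}.
Common ancestors: {c1}.
The only common ancestor is c1, so it is the merge base.

c1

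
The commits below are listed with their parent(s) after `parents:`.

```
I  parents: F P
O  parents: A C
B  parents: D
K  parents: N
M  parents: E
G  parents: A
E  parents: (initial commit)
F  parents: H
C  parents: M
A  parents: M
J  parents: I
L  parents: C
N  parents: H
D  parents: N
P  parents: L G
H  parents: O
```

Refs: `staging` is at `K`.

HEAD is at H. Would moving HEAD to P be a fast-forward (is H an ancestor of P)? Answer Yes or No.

No

A fast-forward from H to P is possible iff H is an ancestor of P.
Ancestors of P: {A, C, E, G, L, M, P}.
H is not among them, so fast-forward is not possible.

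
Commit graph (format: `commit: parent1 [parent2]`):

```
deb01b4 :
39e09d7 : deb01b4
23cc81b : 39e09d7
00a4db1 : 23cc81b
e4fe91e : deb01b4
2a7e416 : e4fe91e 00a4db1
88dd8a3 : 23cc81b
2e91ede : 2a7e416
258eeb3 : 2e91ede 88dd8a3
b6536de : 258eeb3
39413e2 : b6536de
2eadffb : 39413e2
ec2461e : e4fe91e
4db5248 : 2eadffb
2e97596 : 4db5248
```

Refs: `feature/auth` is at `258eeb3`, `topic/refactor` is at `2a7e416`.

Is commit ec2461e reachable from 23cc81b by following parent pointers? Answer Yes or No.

Ancestors of 23cc81b: {23cc81b, 39e09d7, deb01b4}.
ec2461e is not in that set, so it is not an ancestor of 23cc81b.

No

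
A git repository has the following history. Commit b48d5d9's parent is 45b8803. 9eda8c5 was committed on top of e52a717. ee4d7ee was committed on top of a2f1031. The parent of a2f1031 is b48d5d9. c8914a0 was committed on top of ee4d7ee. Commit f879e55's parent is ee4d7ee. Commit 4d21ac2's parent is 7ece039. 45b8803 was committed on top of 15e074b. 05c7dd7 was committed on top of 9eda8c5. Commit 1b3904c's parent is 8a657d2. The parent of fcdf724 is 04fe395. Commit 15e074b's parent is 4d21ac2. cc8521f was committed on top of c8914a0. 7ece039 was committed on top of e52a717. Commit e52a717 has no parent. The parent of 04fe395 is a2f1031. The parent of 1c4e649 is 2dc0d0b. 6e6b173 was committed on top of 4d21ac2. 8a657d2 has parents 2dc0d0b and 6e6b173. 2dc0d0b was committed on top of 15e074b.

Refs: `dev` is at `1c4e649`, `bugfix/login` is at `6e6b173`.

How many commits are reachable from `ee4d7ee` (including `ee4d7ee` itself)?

8

Walking parent pointers from ee4d7ee: reachable set = {15e074b, 45b8803, 4d21ac2, 7ece039, a2f1031, b48d5d9, e52a717, ee4d7ee}.
That is 8 commits.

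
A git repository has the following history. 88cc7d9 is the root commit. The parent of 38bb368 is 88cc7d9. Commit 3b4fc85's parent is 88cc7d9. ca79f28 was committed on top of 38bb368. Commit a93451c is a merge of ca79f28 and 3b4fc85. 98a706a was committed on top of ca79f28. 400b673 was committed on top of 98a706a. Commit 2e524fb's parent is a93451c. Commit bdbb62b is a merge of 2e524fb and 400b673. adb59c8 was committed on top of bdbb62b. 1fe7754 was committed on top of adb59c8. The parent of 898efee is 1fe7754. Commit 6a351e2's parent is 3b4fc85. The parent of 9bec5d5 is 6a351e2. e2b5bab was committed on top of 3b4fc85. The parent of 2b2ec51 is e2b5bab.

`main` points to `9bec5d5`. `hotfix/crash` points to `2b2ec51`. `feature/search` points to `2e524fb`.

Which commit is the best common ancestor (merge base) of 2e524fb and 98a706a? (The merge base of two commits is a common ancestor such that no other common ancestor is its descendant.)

ca79f28

Ancestors of 2e524fb: {2e524fb, 38bb368, 3b4fc85, 88cc7d9, a93451c, ca79f28}.
Ancestors of 98a706a: {38bb368, 88cc7d9, 98a706a, ca79f28}.
Common ancestors: {38bb368, 88cc7d9, ca79f28}.
Among these, ca79f28 is not an ancestor of any other common ancestor — it is the merge base.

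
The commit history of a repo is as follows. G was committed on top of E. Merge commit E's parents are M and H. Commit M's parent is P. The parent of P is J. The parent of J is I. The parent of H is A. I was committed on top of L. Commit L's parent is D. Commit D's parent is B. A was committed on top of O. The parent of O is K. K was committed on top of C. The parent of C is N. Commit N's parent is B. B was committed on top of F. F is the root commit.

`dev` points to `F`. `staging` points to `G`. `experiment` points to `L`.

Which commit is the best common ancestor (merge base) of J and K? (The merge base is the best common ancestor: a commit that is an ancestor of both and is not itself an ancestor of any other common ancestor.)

B

Ancestors of J: {B, D, F, I, J, L}.
Ancestors of K: {B, C, F, K, N}.
Common ancestors: {B, F}.
Among these, B is not an ancestor of any other common ancestor — it is the merge base.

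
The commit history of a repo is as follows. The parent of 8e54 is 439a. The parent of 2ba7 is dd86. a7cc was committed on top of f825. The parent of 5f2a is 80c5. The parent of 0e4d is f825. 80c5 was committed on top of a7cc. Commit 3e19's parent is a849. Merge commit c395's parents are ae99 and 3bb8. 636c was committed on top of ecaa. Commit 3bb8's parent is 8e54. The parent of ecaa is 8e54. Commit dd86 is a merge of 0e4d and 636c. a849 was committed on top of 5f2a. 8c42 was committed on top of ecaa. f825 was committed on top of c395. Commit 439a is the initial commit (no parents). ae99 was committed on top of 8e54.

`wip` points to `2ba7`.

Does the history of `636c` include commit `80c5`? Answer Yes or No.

No

Ancestors of 636c: {439a, 636c, 8e54, ecaa}.
80c5 is not in that set, so it is not an ancestor of 636c.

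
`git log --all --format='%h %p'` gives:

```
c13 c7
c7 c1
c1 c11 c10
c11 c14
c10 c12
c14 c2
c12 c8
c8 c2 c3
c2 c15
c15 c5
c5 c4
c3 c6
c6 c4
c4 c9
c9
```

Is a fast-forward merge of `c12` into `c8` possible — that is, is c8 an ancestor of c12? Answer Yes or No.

A fast-forward from c8 to c12 is possible iff c8 is an ancestor of c12.
Ancestors of c12: {c12, c15, c2, c3, c4, c5, c6, c8, c9}.
c8 is among them, so fast-forward is possible.

Yes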